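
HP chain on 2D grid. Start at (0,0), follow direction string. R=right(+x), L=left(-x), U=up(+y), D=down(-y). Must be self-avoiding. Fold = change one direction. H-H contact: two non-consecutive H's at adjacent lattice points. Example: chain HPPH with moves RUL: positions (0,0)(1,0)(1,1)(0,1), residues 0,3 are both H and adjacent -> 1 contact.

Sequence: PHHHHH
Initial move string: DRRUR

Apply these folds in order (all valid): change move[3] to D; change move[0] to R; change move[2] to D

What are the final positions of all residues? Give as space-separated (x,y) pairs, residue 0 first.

Answer: (0,0) (1,0) (2,0) (2,-1) (2,-2) (3,-2)

Derivation:
Initial moves: DRRUR
Fold: move[3]->D => DRRDR (positions: [(0, 0), (0, -1), (1, -1), (2, -1), (2, -2), (3, -2)])
Fold: move[0]->R => RRRDR (positions: [(0, 0), (1, 0), (2, 0), (3, 0), (3, -1), (4, -1)])
Fold: move[2]->D => RRDDR (positions: [(0, 0), (1, 0), (2, 0), (2, -1), (2, -2), (3, -2)])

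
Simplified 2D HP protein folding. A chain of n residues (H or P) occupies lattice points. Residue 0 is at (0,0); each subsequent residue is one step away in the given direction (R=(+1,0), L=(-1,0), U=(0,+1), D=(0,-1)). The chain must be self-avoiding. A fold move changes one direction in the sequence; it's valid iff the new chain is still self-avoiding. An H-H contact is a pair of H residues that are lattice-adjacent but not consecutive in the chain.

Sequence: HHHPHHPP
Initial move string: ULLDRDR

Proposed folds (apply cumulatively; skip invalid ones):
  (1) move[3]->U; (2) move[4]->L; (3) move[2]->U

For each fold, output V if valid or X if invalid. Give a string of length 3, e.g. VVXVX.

Answer: XVX

Derivation:
Initial: ULLDRDR -> [(0, 0), (0, 1), (-1, 1), (-2, 1), (-2, 0), (-1, 0), (-1, -1), (0, -1)]
Fold 1: move[3]->U => ULLURDR INVALID (collision), skipped
Fold 2: move[4]->L => ULLDLDR VALID
Fold 3: move[2]->U => ULUDLDR INVALID (collision), skipped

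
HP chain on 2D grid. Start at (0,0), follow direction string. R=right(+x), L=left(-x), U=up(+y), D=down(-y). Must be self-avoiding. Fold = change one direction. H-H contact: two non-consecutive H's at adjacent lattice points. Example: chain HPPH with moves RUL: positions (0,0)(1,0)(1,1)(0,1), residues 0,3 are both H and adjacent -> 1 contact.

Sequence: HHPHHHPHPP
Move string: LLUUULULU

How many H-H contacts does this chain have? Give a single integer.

Answer: 0

Derivation:
Positions: [(0, 0), (-1, 0), (-2, 0), (-2, 1), (-2, 2), (-2, 3), (-3, 3), (-3, 4), (-4, 4), (-4, 5)]
No H-H contacts found.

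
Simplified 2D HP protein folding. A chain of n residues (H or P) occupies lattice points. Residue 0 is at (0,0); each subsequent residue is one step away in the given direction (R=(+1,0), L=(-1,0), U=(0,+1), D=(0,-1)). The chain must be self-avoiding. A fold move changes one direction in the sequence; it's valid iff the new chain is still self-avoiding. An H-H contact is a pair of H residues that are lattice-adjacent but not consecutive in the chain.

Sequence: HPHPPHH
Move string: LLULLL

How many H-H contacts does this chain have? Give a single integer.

Answer: 0

Derivation:
Positions: [(0, 0), (-1, 0), (-2, 0), (-2, 1), (-3, 1), (-4, 1), (-5, 1)]
No H-H contacts found.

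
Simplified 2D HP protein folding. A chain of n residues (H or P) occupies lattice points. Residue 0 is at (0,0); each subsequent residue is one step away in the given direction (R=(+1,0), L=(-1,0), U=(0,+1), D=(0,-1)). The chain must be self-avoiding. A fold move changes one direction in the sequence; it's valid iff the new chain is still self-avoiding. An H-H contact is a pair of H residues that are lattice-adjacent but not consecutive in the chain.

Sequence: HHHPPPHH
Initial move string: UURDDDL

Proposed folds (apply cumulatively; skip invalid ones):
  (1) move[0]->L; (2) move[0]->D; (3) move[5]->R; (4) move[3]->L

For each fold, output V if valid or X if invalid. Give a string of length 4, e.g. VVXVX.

Initial: UURDDDL -> [(0, 0), (0, 1), (0, 2), (1, 2), (1, 1), (1, 0), (1, -1), (0, -1)]
Fold 1: move[0]->L => LURDDDL INVALID (collision), skipped
Fold 2: move[0]->D => DURDDDL INVALID (collision), skipped
Fold 3: move[5]->R => UURDDRL INVALID (collision), skipped
Fold 4: move[3]->L => UURLDDL INVALID (collision), skipped

Answer: XXXX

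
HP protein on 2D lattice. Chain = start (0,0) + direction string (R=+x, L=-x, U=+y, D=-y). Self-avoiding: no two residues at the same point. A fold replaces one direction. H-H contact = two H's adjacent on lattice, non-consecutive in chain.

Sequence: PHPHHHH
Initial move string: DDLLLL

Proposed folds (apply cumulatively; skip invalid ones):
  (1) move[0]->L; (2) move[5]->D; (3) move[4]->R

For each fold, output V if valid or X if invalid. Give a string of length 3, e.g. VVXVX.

Initial: DDLLLL -> [(0, 0), (0, -1), (0, -2), (-1, -2), (-2, -2), (-3, -2), (-4, -2)]
Fold 1: move[0]->L => LDLLLL VALID
Fold 2: move[5]->D => LDLLLD VALID
Fold 3: move[4]->R => LDLLRD INVALID (collision), skipped

Answer: VVX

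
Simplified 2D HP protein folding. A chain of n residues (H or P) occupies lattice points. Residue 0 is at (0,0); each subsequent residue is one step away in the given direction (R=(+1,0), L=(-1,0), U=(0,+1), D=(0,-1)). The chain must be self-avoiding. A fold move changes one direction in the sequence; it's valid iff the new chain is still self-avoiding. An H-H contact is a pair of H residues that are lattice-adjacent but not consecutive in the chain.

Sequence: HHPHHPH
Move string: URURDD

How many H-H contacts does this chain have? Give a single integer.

Answer: 0

Derivation:
Positions: [(0, 0), (0, 1), (1, 1), (1, 2), (2, 2), (2, 1), (2, 0)]
No H-H contacts found.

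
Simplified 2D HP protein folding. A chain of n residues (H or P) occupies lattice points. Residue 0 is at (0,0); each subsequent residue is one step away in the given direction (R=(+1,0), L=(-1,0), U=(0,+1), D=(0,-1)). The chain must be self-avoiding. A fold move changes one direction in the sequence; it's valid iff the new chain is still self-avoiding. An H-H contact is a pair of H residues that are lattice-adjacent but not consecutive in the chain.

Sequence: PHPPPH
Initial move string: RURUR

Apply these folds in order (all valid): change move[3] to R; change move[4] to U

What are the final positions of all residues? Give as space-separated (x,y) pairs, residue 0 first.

Answer: (0,0) (1,0) (1,1) (2,1) (3,1) (3,2)

Derivation:
Initial moves: RURUR
Fold: move[3]->R => RURRR (positions: [(0, 0), (1, 0), (1, 1), (2, 1), (3, 1), (4, 1)])
Fold: move[4]->U => RURRU (positions: [(0, 0), (1, 0), (1, 1), (2, 1), (3, 1), (3, 2)])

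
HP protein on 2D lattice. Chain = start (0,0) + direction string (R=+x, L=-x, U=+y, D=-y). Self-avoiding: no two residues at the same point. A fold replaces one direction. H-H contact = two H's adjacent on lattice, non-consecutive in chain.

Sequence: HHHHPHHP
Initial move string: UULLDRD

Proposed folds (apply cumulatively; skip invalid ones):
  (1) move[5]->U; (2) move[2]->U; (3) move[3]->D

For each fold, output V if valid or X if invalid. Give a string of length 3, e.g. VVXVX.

Answer: XXX

Derivation:
Initial: UULLDRD -> [(0, 0), (0, 1), (0, 2), (-1, 2), (-2, 2), (-2, 1), (-1, 1), (-1, 0)]
Fold 1: move[5]->U => UULLDUD INVALID (collision), skipped
Fold 2: move[2]->U => UUULDRD INVALID (collision), skipped
Fold 3: move[3]->D => UULDDRD INVALID (collision), skipped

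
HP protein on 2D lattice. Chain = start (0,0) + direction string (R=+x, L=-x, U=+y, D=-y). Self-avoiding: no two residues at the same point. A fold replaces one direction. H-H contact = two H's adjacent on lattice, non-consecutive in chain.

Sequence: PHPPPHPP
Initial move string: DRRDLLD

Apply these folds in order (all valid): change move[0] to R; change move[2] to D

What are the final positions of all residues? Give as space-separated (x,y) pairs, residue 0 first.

Initial moves: DRRDLLD
Fold: move[0]->R => RRRDLLD (positions: [(0, 0), (1, 0), (2, 0), (3, 0), (3, -1), (2, -1), (1, -1), (1, -2)])
Fold: move[2]->D => RRDDLLD (positions: [(0, 0), (1, 0), (2, 0), (2, -1), (2, -2), (1, -2), (0, -2), (0, -3)])

Answer: (0,0) (1,0) (2,0) (2,-1) (2,-2) (1,-2) (0,-2) (0,-3)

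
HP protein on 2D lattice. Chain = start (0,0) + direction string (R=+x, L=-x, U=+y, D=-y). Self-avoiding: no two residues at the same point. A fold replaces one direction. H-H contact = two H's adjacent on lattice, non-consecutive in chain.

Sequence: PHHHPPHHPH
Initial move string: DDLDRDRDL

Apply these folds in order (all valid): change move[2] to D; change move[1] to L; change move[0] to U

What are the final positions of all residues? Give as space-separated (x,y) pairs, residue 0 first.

Answer: (0,0) (0,1) (-1,1) (-1,0) (-1,-1) (0,-1) (0,-2) (1,-2) (1,-3) (0,-3)

Derivation:
Initial moves: DDLDRDRDL
Fold: move[2]->D => DDDDRDRDL (positions: [(0, 0), (0, -1), (0, -2), (0, -3), (0, -4), (1, -4), (1, -5), (2, -5), (2, -6), (1, -6)])
Fold: move[1]->L => DLDDRDRDL (positions: [(0, 0), (0, -1), (-1, -1), (-1, -2), (-1, -3), (0, -3), (0, -4), (1, -4), (1, -5), (0, -5)])
Fold: move[0]->U => ULDDRDRDL (positions: [(0, 0), (0, 1), (-1, 1), (-1, 0), (-1, -1), (0, -1), (0, -2), (1, -2), (1, -3), (0, -3)])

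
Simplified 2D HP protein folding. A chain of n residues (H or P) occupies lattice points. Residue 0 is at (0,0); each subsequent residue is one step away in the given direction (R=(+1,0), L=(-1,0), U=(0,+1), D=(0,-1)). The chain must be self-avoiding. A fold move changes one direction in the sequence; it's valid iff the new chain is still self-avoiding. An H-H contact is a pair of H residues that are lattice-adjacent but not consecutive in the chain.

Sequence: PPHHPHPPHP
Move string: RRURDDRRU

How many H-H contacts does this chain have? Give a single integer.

Answer: 1

Derivation:
Positions: [(0, 0), (1, 0), (2, 0), (2, 1), (3, 1), (3, 0), (3, -1), (4, -1), (5, -1), (5, 0)]
H-H contact: residue 2 @(2,0) - residue 5 @(3, 0)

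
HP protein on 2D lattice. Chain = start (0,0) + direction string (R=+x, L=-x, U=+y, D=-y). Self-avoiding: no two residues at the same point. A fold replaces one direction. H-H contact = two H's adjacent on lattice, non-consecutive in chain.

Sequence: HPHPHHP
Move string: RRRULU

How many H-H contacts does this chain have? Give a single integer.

Positions: [(0, 0), (1, 0), (2, 0), (3, 0), (3, 1), (2, 1), (2, 2)]
H-H contact: residue 2 @(2,0) - residue 5 @(2, 1)

Answer: 1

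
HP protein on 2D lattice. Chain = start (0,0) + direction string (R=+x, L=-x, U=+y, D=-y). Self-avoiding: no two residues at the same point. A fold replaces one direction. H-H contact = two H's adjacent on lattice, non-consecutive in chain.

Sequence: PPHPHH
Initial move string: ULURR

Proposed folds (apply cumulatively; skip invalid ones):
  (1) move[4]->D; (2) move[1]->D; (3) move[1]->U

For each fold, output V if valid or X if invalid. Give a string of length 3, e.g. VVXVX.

Answer: XXV

Derivation:
Initial: ULURR -> [(0, 0), (0, 1), (-1, 1), (-1, 2), (0, 2), (1, 2)]
Fold 1: move[4]->D => ULURD INVALID (collision), skipped
Fold 2: move[1]->D => UDURR INVALID (collision), skipped
Fold 3: move[1]->U => UUURR VALID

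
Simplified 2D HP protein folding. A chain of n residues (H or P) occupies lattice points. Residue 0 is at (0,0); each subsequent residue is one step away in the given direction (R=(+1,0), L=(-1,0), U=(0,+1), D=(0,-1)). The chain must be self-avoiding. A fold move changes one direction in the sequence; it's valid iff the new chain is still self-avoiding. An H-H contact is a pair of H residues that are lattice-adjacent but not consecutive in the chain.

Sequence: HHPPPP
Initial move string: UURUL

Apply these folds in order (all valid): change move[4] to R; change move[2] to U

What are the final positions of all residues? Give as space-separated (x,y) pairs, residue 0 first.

Initial moves: UURUL
Fold: move[4]->R => UURUR (positions: [(0, 0), (0, 1), (0, 2), (1, 2), (1, 3), (2, 3)])
Fold: move[2]->U => UUUUR (positions: [(0, 0), (0, 1), (0, 2), (0, 3), (0, 4), (1, 4)])

Answer: (0,0) (0,1) (0,2) (0,3) (0,4) (1,4)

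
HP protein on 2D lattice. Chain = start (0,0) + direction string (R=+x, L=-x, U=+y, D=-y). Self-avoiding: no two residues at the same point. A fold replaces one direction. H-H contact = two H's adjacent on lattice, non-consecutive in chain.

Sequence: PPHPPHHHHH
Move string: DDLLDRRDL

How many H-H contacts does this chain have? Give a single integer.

Answer: 2

Derivation:
Positions: [(0, 0), (0, -1), (0, -2), (-1, -2), (-2, -2), (-2, -3), (-1, -3), (0, -3), (0, -4), (-1, -4)]
H-H contact: residue 2 @(0,-2) - residue 7 @(0, -3)
H-H contact: residue 6 @(-1,-3) - residue 9 @(-1, -4)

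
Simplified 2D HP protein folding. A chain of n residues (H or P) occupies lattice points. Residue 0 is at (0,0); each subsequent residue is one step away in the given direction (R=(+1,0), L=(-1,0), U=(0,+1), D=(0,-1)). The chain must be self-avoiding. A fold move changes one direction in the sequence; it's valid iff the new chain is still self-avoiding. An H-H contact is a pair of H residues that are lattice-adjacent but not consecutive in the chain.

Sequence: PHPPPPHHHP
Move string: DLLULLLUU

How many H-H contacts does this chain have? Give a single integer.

Answer: 0

Derivation:
Positions: [(0, 0), (0, -1), (-1, -1), (-2, -1), (-2, 0), (-3, 0), (-4, 0), (-5, 0), (-5, 1), (-5, 2)]
No H-H contacts found.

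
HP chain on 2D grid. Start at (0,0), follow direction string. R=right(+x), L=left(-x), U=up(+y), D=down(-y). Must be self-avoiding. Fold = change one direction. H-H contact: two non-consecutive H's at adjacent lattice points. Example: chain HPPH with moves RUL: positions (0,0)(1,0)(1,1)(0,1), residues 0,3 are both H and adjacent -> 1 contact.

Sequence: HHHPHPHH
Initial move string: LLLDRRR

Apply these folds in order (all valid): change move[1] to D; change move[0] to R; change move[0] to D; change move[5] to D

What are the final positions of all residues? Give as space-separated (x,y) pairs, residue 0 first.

Answer: (0,0) (0,-1) (0,-2) (-1,-2) (-1,-3) (0,-3) (0,-4) (1,-4)

Derivation:
Initial moves: LLLDRRR
Fold: move[1]->D => LDLDRRR (positions: [(0, 0), (-1, 0), (-1, -1), (-2, -1), (-2, -2), (-1, -2), (0, -2), (1, -2)])
Fold: move[0]->R => RDLDRRR (positions: [(0, 0), (1, 0), (1, -1), (0, -1), (0, -2), (1, -2), (2, -2), (3, -2)])
Fold: move[0]->D => DDLDRRR (positions: [(0, 0), (0, -1), (0, -2), (-1, -2), (-1, -3), (0, -3), (1, -3), (2, -3)])
Fold: move[5]->D => DDLDRDR (positions: [(0, 0), (0, -1), (0, -2), (-1, -2), (-1, -3), (0, -3), (0, -4), (1, -4)])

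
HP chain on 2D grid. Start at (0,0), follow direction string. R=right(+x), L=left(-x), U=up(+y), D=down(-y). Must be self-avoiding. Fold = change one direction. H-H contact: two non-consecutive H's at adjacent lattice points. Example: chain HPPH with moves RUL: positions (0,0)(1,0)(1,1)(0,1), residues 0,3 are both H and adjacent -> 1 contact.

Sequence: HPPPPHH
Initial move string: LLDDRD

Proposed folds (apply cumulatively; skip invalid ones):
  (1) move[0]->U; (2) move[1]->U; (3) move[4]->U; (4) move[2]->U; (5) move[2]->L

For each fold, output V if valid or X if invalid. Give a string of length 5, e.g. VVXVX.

Initial: LLDDRD -> [(0, 0), (-1, 0), (-2, 0), (-2, -1), (-2, -2), (-1, -2), (-1, -3)]
Fold 1: move[0]->U => ULDDRD VALID
Fold 2: move[1]->U => UUDDRD INVALID (collision), skipped
Fold 3: move[4]->U => ULDDUD INVALID (collision), skipped
Fold 4: move[2]->U => ULUDRD INVALID (collision), skipped
Fold 5: move[2]->L => ULLDRD VALID

Answer: VXXXV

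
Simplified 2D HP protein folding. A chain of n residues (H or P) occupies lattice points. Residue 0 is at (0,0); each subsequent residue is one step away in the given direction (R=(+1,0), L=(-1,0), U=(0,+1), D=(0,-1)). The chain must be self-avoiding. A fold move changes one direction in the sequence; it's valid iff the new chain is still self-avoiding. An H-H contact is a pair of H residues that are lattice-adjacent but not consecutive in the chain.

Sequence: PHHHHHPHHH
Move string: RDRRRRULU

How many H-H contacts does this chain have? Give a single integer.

Answer: 1

Derivation:
Positions: [(0, 0), (1, 0), (1, -1), (2, -1), (3, -1), (4, -1), (5, -1), (5, 0), (4, 0), (4, 1)]
H-H contact: residue 5 @(4,-1) - residue 8 @(4, 0)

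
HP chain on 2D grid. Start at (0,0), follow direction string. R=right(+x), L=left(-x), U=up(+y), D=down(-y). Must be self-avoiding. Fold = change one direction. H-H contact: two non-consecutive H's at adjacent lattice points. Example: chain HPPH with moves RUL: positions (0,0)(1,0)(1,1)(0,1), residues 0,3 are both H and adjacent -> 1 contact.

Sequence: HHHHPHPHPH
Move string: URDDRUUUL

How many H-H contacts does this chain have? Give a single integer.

Positions: [(0, 0), (0, 1), (1, 1), (1, 0), (1, -1), (2, -1), (2, 0), (2, 1), (2, 2), (1, 2)]
H-H contact: residue 0 @(0,0) - residue 3 @(1, 0)
H-H contact: residue 2 @(1,1) - residue 7 @(2, 1)
H-H contact: residue 2 @(1,1) - residue 9 @(1, 2)

Answer: 3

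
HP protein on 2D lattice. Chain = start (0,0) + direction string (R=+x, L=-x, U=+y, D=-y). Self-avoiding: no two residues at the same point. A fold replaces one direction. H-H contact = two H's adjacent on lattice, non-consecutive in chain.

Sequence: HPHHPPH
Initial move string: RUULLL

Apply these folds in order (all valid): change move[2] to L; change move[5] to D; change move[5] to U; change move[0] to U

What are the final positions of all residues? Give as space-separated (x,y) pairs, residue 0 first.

Answer: (0,0) (0,1) (0,2) (-1,2) (-2,2) (-3,2) (-3,3)

Derivation:
Initial moves: RUULLL
Fold: move[2]->L => RULLLL (positions: [(0, 0), (1, 0), (1, 1), (0, 1), (-1, 1), (-2, 1), (-3, 1)])
Fold: move[5]->D => RULLLD (positions: [(0, 0), (1, 0), (1, 1), (0, 1), (-1, 1), (-2, 1), (-2, 0)])
Fold: move[5]->U => RULLLU (positions: [(0, 0), (1, 0), (1, 1), (0, 1), (-1, 1), (-2, 1), (-2, 2)])
Fold: move[0]->U => UULLLU (positions: [(0, 0), (0, 1), (0, 2), (-1, 2), (-2, 2), (-3, 2), (-3, 3)])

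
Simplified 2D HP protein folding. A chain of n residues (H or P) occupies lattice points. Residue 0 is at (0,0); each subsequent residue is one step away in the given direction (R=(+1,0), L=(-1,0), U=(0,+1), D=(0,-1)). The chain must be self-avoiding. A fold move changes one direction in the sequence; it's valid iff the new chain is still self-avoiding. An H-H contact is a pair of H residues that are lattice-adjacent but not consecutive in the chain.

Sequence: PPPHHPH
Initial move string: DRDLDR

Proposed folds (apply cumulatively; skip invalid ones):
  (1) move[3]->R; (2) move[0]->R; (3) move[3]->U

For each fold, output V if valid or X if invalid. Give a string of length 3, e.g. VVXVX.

Answer: VVX

Derivation:
Initial: DRDLDR -> [(0, 0), (0, -1), (1, -1), (1, -2), (0, -2), (0, -3), (1, -3)]
Fold 1: move[3]->R => DRDRDR VALID
Fold 2: move[0]->R => RRDRDR VALID
Fold 3: move[3]->U => RRDUDR INVALID (collision), skipped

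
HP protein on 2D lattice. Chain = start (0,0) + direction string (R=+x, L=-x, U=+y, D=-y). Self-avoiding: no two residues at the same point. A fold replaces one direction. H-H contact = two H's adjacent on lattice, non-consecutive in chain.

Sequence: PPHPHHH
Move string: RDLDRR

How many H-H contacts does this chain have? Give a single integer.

Positions: [(0, 0), (1, 0), (1, -1), (0, -1), (0, -2), (1, -2), (2, -2)]
H-H contact: residue 2 @(1,-1) - residue 5 @(1, -2)

Answer: 1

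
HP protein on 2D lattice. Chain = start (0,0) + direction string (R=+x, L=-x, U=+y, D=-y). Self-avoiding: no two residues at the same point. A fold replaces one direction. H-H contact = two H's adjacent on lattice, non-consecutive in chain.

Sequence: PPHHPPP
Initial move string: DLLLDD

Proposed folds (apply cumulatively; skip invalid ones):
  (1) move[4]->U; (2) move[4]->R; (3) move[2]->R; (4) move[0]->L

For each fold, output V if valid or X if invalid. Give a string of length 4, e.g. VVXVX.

Answer: XXXV

Derivation:
Initial: DLLLDD -> [(0, 0), (0, -1), (-1, -1), (-2, -1), (-3, -1), (-3, -2), (-3, -3)]
Fold 1: move[4]->U => DLLLUD INVALID (collision), skipped
Fold 2: move[4]->R => DLLLRD INVALID (collision), skipped
Fold 3: move[2]->R => DLRLDD INVALID (collision), skipped
Fold 4: move[0]->L => LLLLDD VALID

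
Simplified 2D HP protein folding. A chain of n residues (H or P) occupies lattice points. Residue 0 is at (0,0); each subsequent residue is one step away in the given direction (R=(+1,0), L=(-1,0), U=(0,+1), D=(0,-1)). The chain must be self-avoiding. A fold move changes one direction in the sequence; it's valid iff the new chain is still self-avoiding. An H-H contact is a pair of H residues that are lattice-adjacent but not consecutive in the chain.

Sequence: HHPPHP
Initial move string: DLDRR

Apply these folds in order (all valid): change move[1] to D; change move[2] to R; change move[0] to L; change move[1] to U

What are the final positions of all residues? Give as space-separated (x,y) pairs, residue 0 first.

Answer: (0,0) (-1,0) (-1,1) (0,1) (1,1) (2,1)

Derivation:
Initial moves: DLDRR
Fold: move[1]->D => DDDRR (positions: [(0, 0), (0, -1), (0, -2), (0, -3), (1, -3), (2, -3)])
Fold: move[2]->R => DDRRR (positions: [(0, 0), (0, -1), (0, -2), (1, -2), (2, -2), (3, -2)])
Fold: move[0]->L => LDRRR (positions: [(0, 0), (-1, 0), (-1, -1), (0, -1), (1, -1), (2, -1)])
Fold: move[1]->U => LURRR (positions: [(0, 0), (-1, 0), (-1, 1), (0, 1), (1, 1), (2, 1)])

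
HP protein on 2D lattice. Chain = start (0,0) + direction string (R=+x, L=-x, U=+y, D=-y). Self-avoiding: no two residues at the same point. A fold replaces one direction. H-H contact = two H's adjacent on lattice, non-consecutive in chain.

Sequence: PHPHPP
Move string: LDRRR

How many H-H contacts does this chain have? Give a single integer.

Answer: 0

Derivation:
Positions: [(0, 0), (-1, 0), (-1, -1), (0, -1), (1, -1), (2, -1)]
No H-H contacts found.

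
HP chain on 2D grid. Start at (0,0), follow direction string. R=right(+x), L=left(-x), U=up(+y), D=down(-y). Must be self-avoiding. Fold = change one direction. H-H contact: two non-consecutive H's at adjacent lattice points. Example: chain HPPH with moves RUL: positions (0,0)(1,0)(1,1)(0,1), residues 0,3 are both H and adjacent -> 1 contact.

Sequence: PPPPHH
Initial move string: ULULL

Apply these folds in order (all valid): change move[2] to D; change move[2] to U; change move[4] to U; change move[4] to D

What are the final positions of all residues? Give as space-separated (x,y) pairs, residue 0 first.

Initial moves: ULULL
Fold: move[2]->D => ULDLL (positions: [(0, 0), (0, 1), (-1, 1), (-1, 0), (-2, 0), (-3, 0)])
Fold: move[2]->U => ULULL (positions: [(0, 0), (0, 1), (-1, 1), (-1, 2), (-2, 2), (-3, 2)])
Fold: move[4]->U => ULULU (positions: [(0, 0), (0, 1), (-1, 1), (-1, 2), (-2, 2), (-2, 3)])
Fold: move[4]->D => ULULD (positions: [(0, 0), (0, 1), (-1, 1), (-1, 2), (-2, 2), (-2, 1)])

Answer: (0,0) (0,1) (-1,1) (-1,2) (-2,2) (-2,1)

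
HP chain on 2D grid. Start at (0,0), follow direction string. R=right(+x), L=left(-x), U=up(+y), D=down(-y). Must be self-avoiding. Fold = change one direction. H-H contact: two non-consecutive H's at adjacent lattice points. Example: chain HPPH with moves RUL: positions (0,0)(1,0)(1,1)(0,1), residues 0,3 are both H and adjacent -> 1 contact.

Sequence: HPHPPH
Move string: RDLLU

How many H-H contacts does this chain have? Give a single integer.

Answer: 1

Derivation:
Positions: [(0, 0), (1, 0), (1, -1), (0, -1), (-1, -1), (-1, 0)]
H-H contact: residue 0 @(0,0) - residue 5 @(-1, 0)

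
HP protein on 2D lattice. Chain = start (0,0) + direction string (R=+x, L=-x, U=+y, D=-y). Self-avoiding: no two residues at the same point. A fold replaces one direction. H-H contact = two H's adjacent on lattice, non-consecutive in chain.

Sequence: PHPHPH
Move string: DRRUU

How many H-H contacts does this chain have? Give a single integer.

Positions: [(0, 0), (0, -1), (1, -1), (2, -1), (2, 0), (2, 1)]
No H-H contacts found.

Answer: 0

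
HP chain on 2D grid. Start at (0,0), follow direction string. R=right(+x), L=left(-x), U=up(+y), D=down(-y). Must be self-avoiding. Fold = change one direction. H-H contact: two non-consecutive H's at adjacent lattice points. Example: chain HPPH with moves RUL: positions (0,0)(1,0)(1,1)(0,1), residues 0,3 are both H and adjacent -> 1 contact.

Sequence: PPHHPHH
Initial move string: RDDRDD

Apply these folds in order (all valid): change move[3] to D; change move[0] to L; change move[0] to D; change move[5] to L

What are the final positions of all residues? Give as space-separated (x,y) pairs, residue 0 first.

Initial moves: RDDRDD
Fold: move[3]->D => RDDDDD (positions: [(0, 0), (1, 0), (1, -1), (1, -2), (1, -3), (1, -4), (1, -5)])
Fold: move[0]->L => LDDDDD (positions: [(0, 0), (-1, 0), (-1, -1), (-1, -2), (-1, -3), (-1, -4), (-1, -5)])
Fold: move[0]->D => DDDDDD (positions: [(0, 0), (0, -1), (0, -2), (0, -3), (0, -4), (0, -5), (0, -6)])
Fold: move[5]->L => DDDDDL (positions: [(0, 0), (0, -1), (0, -2), (0, -3), (0, -4), (0, -5), (-1, -5)])

Answer: (0,0) (0,-1) (0,-2) (0,-3) (0,-4) (0,-5) (-1,-5)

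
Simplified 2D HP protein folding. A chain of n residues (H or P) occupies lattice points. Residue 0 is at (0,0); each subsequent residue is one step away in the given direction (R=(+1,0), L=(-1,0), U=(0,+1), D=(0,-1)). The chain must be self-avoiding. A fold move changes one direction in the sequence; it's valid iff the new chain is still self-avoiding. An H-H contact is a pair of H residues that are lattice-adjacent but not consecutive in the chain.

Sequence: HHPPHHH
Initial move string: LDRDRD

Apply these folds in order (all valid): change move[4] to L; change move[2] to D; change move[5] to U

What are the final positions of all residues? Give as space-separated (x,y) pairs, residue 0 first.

Initial moves: LDRDRD
Fold: move[4]->L => LDRDLD (positions: [(0, 0), (-1, 0), (-1, -1), (0, -1), (0, -2), (-1, -2), (-1, -3)])
Fold: move[2]->D => LDDDLD (positions: [(0, 0), (-1, 0), (-1, -1), (-1, -2), (-1, -3), (-2, -3), (-2, -4)])
Fold: move[5]->U => LDDDLU (positions: [(0, 0), (-1, 0), (-1, -1), (-1, -2), (-1, -3), (-2, -3), (-2, -2)])

Answer: (0,0) (-1,0) (-1,-1) (-1,-2) (-1,-3) (-2,-3) (-2,-2)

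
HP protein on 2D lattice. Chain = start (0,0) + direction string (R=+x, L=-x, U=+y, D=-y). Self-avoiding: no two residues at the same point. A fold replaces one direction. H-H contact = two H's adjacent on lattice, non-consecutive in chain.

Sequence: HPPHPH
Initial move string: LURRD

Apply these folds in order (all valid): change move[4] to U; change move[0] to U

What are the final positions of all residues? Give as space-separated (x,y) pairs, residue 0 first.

Answer: (0,0) (0,1) (0,2) (1,2) (2,2) (2,3)

Derivation:
Initial moves: LURRD
Fold: move[4]->U => LURRU (positions: [(0, 0), (-1, 0), (-1, 1), (0, 1), (1, 1), (1, 2)])
Fold: move[0]->U => UURRU (positions: [(0, 0), (0, 1), (0, 2), (1, 2), (2, 2), (2, 3)])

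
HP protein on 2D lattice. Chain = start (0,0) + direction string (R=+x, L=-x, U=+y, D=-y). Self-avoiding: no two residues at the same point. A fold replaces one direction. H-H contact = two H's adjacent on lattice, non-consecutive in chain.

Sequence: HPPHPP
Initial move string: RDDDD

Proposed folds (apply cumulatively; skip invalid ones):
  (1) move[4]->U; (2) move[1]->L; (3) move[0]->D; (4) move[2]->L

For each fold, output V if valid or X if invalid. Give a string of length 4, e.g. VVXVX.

Initial: RDDDD -> [(0, 0), (1, 0), (1, -1), (1, -2), (1, -3), (1, -4)]
Fold 1: move[4]->U => RDDDU INVALID (collision), skipped
Fold 2: move[1]->L => RLDDD INVALID (collision), skipped
Fold 3: move[0]->D => DDDDD VALID
Fold 4: move[2]->L => DDLDD VALID

Answer: XXVV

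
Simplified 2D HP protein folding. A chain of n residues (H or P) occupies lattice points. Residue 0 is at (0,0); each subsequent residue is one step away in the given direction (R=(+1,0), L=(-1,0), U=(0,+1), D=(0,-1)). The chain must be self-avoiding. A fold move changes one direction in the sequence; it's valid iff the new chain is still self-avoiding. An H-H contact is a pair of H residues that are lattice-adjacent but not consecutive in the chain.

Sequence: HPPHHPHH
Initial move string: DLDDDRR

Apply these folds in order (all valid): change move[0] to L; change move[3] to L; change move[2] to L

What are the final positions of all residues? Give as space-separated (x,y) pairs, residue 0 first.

Answer: (0,0) (-1,0) (-2,0) (-3,0) (-4,0) (-4,-1) (-3,-1) (-2,-1)

Derivation:
Initial moves: DLDDDRR
Fold: move[0]->L => LLDDDRR (positions: [(0, 0), (-1, 0), (-2, 0), (-2, -1), (-2, -2), (-2, -3), (-1, -3), (0, -3)])
Fold: move[3]->L => LLDLDRR (positions: [(0, 0), (-1, 0), (-2, 0), (-2, -1), (-3, -1), (-3, -2), (-2, -2), (-1, -2)])
Fold: move[2]->L => LLLLDRR (positions: [(0, 0), (-1, 0), (-2, 0), (-3, 0), (-4, 0), (-4, -1), (-3, -1), (-2, -1)])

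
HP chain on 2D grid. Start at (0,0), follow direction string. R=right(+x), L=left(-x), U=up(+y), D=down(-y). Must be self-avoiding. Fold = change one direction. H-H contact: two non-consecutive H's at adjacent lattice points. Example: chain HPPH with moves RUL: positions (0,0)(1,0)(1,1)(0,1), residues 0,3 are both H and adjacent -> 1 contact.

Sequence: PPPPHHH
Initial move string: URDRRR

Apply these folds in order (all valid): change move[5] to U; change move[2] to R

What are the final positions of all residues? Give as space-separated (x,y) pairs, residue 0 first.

Initial moves: URDRRR
Fold: move[5]->U => URDRRU (positions: [(0, 0), (0, 1), (1, 1), (1, 0), (2, 0), (3, 0), (3, 1)])
Fold: move[2]->R => URRRRU (positions: [(0, 0), (0, 1), (1, 1), (2, 1), (3, 1), (4, 1), (4, 2)])

Answer: (0,0) (0,1) (1,1) (2,1) (3,1) (4,1) (4,2)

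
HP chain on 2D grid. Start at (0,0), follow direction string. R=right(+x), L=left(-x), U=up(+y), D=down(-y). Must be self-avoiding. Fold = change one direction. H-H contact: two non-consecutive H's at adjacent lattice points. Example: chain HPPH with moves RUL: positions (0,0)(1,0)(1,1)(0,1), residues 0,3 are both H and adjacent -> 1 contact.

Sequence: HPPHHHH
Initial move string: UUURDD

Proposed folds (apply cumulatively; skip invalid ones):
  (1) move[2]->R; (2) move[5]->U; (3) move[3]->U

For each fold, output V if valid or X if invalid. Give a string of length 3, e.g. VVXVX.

Answer: VXX

Derivation:
Initial: UUURDD -> [(0, 0), (0, 1), (0, 2), (0, 3), (1, 3), (1, 2), (1, 1)]
Fold 1: move[2]->R => UURRDD VALID
Fold 2: move[5]->U => UURRDU INVALID (collision), skipped
Fold 3: move[3]->U => UURUDD INVALID (collision), skipped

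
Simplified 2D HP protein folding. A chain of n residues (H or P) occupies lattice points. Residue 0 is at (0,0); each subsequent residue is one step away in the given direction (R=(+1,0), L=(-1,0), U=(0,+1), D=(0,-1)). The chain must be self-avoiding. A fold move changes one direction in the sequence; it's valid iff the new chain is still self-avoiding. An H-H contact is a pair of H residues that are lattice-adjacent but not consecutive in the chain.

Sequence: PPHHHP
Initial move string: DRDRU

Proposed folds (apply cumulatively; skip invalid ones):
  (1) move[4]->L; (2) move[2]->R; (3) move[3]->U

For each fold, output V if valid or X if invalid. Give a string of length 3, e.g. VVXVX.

Answer: XVV

Derivation:
Initial: DRDRU -> [(0, 0), (0, -1), (1, -1), (1, -2), (2, -2), (2, -1)]
Fold 1: move[4]->L => DRDRL INVALID (collision), skipped
Fold 2: move[2]->R => DRRRU VALID
Fold 3: move[3]->U => DRRUU VALID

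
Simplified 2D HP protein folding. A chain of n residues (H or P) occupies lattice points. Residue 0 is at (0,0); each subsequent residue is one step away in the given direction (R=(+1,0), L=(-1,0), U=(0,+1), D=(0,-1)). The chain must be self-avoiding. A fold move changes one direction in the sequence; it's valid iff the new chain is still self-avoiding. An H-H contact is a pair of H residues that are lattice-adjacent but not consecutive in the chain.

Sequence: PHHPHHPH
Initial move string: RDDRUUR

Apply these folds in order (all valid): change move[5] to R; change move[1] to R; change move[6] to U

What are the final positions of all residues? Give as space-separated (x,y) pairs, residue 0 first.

Answer: (0,0) (1,0) (2,0) (2,-1) (3,-1) (3,0) (4,0) (4,1)

Derivation:
Initial moves: RDDRUUR
Fold: move[5]->R => RDDRURR (positions: [(0, 0), (1, 0), (1, -1), (1, -2), (2, -2), (2, -1), (3, -1), (4, -1)])
Fold: move[1]->R => RRDRURR (positions: [(0, 0), (1, 0), (2, 0), (2, -1), (3, -1), (3, 0), (4, 0), (5, 0)])
Fold: move[6]->U => RRDRURU (positions: [(0, 0), (1, 0), (2, 0), (2, -1), (3, -1), (3, 0), (4, 0), (4, 1)])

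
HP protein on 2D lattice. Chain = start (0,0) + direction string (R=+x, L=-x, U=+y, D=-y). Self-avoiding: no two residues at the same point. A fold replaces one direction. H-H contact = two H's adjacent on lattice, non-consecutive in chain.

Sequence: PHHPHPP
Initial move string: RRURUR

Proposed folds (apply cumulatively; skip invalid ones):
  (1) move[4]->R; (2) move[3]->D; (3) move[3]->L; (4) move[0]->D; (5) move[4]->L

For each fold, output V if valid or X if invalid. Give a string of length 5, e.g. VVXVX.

Initial: RRURUR -> [(0, 0), (1, 0), (2, 0), (2, 1), (3, 1), (3, 2), (4, 2)]
Fold 1: move[4]->R => RRURRR VALID
Fold 2: move[3]->D => RRUDRR INVALID (collision), skipped
Fold 3: move[3]->L => RRULRR INVALID (collision), skipped
Fold 4: move[0]->D => DRURRR VALID
Fold 5: move[4]->L => DRURLR INVALID (collision), skipped

Answer: VXXVX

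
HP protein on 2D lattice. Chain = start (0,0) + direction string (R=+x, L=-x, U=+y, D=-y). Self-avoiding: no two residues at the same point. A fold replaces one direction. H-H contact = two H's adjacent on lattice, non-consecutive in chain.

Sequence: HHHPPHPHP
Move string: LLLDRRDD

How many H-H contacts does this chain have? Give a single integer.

Answer: 1

Derivation:
Positions: [(0, 0), (-1, 0), (-2, 0), (-3, 0), (-3, -1), (-2, -1), (-1, -1), (-1, -2), (-1, -3)]
H-H contact: residue 2 @(-2,0) - residue 5 @(-2, -1)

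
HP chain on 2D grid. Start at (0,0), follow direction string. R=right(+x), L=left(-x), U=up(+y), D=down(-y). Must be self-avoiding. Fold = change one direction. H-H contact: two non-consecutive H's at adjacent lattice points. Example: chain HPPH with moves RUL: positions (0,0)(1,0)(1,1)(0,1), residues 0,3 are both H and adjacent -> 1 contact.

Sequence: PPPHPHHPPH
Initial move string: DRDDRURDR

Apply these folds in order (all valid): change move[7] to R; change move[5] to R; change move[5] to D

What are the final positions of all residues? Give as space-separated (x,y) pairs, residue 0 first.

Initial moves: DRDDRURDR
Fold: move[7]->R => DRDDRURRR (positions: [(0, 0), (0, -1), (1, -1), (1, -2), (1, -3), (2, -3), (2, -2), (3, -2), (4, -2), (5, -2)])
Fold: move[5]->R => DRDDRRRRR (positions: [(0, 0), (0, -1), (1, -1), (1, -2), (1, -3), (2, -3), (3, -3), (4, -3), (5, -3), (6, -3)])
Fold: move[5]->D => DRDDRDRRR (positions: [(0, 0), (0, -1), (1, -1), (1, -2), (1, -3), (2, -3), (2, -4), (3, -4), (4, -4), (5, -4)])

Answer: (0,0) (0,-1) (1,-1) (1,-2) (1,-3) (2,-3) (2,-4) (3,-4) (4,-4) (5,-4)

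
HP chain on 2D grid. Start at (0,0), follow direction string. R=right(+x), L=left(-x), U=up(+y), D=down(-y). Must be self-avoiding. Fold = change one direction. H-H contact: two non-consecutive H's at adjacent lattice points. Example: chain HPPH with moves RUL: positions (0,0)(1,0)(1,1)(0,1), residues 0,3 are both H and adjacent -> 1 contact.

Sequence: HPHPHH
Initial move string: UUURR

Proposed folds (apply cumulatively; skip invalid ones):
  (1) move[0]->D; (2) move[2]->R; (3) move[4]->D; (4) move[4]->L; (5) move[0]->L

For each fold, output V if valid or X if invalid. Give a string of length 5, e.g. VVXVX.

Answer: XVVXV

Derivation:
Initial: UUURR -> [(0, 0), (0, 1), (0, 2), (0, 3), (1, 3), (2, 3)]
Fold 1: move[0]->D => DUURR INVALID (collision), skipped
Fold 2: move[2]->R => UURRR VALID
Fold 3: move[4]->D => UURRD VALID
Fold 4: move[4]->L => UURRL INVALID (collision), skipped
Fold 5: move[0]->L => LURRD VALID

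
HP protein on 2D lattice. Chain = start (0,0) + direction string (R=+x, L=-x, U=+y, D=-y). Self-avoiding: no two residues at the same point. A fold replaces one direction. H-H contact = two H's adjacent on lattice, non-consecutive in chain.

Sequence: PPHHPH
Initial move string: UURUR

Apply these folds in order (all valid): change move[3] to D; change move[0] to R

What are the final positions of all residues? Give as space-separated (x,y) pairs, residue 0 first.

Answer: (0,0) (1,0) (1,1) (2,1) (2,0) (3,0)

Derivation:
Initial moves: UURUR
Fold: move[3]->D => UURDR (positions: [(0, 0), (0, 1), (0, 2), (1, 2), (1, 1), (2, 1)])
Fold: move[0]->R => RURDR (positions: [(0, 0), (1, 0), (1, 1), (2, 1), (2, 0), (3, 0)])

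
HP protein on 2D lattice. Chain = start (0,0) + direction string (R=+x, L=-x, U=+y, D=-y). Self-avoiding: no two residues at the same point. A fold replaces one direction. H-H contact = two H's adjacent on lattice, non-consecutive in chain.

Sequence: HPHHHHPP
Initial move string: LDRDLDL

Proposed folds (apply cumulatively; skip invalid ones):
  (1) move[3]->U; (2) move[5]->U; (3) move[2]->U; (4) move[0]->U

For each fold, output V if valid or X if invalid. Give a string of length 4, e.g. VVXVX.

Initial: LDRDLDL -> [(0, 0), (-1, 0), (-1, -1), (0, -1), (0, -2), (-1, -2), (-1, -3), (-2, -3)]
Fold 1: move[3]->U => LDRULDL INVALID (collision), skipped
Fold 2: move[5]->U => LDRDLUL INVALID (collision), skipped
Fold 3: move[2]->U => LDUDLDL INVALID (collision), skipped
Fold 4: move[0]->U => UDRDLDL INVALID (collision), skipped

Answer: XXXX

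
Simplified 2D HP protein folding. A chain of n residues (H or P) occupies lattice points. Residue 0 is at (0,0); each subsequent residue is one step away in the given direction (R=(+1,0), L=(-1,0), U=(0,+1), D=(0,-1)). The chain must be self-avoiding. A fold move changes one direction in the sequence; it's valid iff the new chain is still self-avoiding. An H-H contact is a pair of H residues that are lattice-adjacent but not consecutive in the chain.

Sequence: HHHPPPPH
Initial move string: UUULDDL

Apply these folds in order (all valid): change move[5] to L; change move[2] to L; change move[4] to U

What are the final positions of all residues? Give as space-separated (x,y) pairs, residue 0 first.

Initial moves: UUULDDL
Fold: move[5]->L => UUULDLL (positions: [(0, 0), (0, 1), (0, 2), (0, 3), (-1, 3), (-1, 2), (-2, 2), (-3, 2)])
Fold: move[2]->L => UULLDLL (positions: [(0, 0), (0, 1), (0, 2), (-1, 2), (-2, 2), (-2, 1), (-3, 1), (-4, 1)])
Fold: move[4]->U => UULLULL (positions: [(0, 0), (0, 1), (0, 2), (-1, 2), (-2, 2), (-2, 3), (-3, 3), (-4, 3)])

Answer: (0,0) (0,1) (0,2) (-1,2) (-2,2) (-2,3) (-3,3) (-4,3)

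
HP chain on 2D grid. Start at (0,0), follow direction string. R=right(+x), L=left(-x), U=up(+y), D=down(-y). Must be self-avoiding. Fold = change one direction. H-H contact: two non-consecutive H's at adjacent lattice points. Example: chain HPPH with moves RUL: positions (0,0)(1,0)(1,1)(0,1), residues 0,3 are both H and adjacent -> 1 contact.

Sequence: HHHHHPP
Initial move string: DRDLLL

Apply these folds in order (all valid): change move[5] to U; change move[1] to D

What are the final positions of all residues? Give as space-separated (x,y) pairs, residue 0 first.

Answer: (0,0) (0,-1) (0,-2) (0,-3) (-1,-3) (-2,-3) (-2,-2)

Derivation:
Initial moves: DRDLLL
Fold: move[5]->U => DRDLLU (positions: [(0, 0), (0, -1), (1, -1), (1, -2), (0, -2), (-1, -2), (-1, -1)])
Fold: move[1]->D => DDDLLU (positions: [(0, 0), (0, -1), (0, -2), (0, -3), (-1, -3), (-2, -3), (-2, -2)])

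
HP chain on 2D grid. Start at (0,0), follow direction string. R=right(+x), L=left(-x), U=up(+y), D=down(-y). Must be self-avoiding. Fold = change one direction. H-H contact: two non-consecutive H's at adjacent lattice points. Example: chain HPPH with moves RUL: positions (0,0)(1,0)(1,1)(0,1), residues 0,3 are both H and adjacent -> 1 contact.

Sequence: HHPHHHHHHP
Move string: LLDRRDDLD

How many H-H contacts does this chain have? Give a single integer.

Positions: [(0, 0), (-1, 0), (-2, 0), (-2, -1), (-1, -1), (0, -1), (0, -2), (0, -3), (-1, -3), (-1, -4)]
H-H contact: residue 0 @(0,0) - residue 5 @(0, -1)
H-H contact: residue 1 @(-1,0) - residue 4 @(-1, -1)

Answer: 2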